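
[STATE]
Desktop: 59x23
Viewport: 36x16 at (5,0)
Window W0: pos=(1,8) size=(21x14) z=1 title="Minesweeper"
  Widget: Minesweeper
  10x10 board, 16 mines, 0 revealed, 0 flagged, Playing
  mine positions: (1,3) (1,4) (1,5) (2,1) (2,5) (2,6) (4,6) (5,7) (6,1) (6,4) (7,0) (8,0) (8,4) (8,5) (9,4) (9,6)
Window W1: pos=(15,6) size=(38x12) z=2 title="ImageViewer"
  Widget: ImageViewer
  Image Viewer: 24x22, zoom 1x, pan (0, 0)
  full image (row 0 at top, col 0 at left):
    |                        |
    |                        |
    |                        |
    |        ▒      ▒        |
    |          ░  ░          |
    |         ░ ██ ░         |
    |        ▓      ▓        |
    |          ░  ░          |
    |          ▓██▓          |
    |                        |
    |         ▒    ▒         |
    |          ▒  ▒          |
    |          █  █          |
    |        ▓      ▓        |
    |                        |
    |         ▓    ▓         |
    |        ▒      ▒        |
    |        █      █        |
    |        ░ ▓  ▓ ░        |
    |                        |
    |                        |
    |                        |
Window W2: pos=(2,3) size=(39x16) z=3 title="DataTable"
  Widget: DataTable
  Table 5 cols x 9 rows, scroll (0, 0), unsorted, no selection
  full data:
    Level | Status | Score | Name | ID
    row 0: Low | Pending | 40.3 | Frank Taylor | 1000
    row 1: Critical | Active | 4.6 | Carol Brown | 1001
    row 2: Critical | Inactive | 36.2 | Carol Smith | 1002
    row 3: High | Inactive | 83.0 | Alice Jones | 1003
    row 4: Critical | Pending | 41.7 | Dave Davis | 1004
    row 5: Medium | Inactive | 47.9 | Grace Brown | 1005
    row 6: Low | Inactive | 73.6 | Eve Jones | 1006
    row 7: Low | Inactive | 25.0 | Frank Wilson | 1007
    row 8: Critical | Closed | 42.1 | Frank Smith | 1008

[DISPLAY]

                                    
                                    
                                    
━━━━━━━━━━━━━━━━━━━━━━━━━━━━━━━━━━━┓
ataTable                           ┃
───────────────────────────────────┨
vel   │Status  │Score│Name        │┃
──────┼────────┼─────┼────────────┼┃
w     │Pending │40.3 │Frank Taylor│┃
itical│Active  │4.6  │Carol Brown │┃
itical│Inactive│36.2 │Carol Smith │┃
gh    │Inactive│83.0 │Alice Jones │┃
itical│Pending │41.7 │Dave Davis  │┃
dium  │Inactive│47.9 │Grace Brown │┃
w     │Inactive│73.6 │Eve Jones   │┃
w     │Inactive│25.0 │Frank Wilson│┃


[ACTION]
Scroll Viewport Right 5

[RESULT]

                                    
                                    
                                    
━━━━━━━━━━━━━━━━━━━━━━━━━━━━━━┓     
ble                           ┃     
──────────────────────────────┨     
 │Status  │Score│Name        │┃━━━━━
─┼────────┼─────┼────────────┼┃     
 │Pending │40.3 │Frank Taylor│┃─────
l│Active  │4.6  │Carol Brown │┃     
l│Inactive│36.2 │Carol Smith │┃     
 │Inactive│83.0 │Alice Jones │┃     
l│Pending │41.7 │Dave Davis  │┃     
 │Inactive│47.9 │Grace Brown │┃     
 │Inactive│73.6 │Eve Jones   │┃     
 │Inactive│25.0 │Frank Wilson│┃     


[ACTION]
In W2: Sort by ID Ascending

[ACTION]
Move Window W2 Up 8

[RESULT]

━━━━━━━━━━━━━━━━━━━━━━━━━━━━━━┓     
ble                           ┃     
──────────────────────────────┨     
 │Status  │Score│Name        │┃     
─┼────────┼─────┼────────────┼┃     
 │Pending │40.3 │Frank Taylor│┃     
l│Active  │4.6  │Carol Brown │┃━━━━━
l│Inactive│36.2 │Carol Smith │┃     
 │Inactive│83.0 │Alice Jones │┃─────
l│Pending │41.7 │Dave Davis  │┃     
 │Inactive│47.9 │Grace Brown │┃     
 │Inactive│73.6 │Eve Jones   │┃     
 │Inactive│25.0 │Frank Wilson│┃     
l│Closed  │42.1 │Frank Smith │┃     
                              ┃     
━━━━━━━━━━━━━━━━━━━━━━━━━━━━━━┛     


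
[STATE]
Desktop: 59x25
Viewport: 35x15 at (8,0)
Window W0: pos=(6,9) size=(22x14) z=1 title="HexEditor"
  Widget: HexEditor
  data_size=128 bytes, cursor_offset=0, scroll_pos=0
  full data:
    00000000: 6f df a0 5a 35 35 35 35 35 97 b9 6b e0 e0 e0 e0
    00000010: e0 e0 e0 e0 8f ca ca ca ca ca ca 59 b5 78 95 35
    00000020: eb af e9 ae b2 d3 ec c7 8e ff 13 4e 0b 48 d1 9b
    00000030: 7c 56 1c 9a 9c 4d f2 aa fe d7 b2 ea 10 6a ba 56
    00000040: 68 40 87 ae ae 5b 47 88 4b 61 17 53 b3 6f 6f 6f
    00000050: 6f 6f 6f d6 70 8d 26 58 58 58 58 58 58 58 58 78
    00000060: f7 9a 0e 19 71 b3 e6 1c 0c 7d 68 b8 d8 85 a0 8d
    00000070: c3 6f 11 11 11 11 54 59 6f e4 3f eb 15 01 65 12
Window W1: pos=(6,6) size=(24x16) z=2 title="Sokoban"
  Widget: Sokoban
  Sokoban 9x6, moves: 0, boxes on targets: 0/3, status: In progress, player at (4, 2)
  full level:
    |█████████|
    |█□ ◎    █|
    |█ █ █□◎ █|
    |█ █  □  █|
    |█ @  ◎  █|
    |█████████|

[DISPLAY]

                                   
                                   
                                   
                                   
                                   
                                   
━━━━━━━━━━━━━━━━━━━━━┓             
Sokoban              ┃             
─────────────────────┨             
████████             ┃             
□ ◎    █             ┃             
 █ █□◎ █             ┃             
 █  □  █             ┃             
 @  ◎  █             ┃             
████████             ┃             


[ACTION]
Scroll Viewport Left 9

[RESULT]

                                   
                                   
                                   
                                   
                                   
                                   
      ┏━━━━━━━━━━━━━━━━━━━━━━┓     
      ┃ Sokoban              ┃     
      ┠──────────────────────┨     
      ┃█████████             ┃     
      ┃█□ ◎    █             ┃     
      ┃█ █ █□◎ █             ┃     
      ┃█ █  □  █             ┃     
      ┃█ @  ◎  █             ┃     
      ┃█████████             ┃     


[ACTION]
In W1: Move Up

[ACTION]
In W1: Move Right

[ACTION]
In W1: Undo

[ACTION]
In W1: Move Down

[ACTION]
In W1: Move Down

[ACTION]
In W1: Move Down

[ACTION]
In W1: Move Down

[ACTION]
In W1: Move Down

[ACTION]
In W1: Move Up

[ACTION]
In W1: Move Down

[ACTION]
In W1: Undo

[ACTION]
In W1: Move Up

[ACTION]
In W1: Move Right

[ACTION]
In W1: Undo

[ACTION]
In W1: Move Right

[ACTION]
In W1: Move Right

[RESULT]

                                   
                                   
                                   
                                   
                                   
                                   
      ┏━━━━━━━━━━━━━━━━━━━━━━┓     
      ┃ Sokoban              ┃     
      ┠──────────────────────┨     
      ┃█████████             ┃     
      ┃█□ ◎    █             ┃     
      ┃█ █ █□◎ █             ┃     
      ┃█ █  □  █             ┃     
      ┃█   @◎  █             ┃     
      ┃█████████             ┃     


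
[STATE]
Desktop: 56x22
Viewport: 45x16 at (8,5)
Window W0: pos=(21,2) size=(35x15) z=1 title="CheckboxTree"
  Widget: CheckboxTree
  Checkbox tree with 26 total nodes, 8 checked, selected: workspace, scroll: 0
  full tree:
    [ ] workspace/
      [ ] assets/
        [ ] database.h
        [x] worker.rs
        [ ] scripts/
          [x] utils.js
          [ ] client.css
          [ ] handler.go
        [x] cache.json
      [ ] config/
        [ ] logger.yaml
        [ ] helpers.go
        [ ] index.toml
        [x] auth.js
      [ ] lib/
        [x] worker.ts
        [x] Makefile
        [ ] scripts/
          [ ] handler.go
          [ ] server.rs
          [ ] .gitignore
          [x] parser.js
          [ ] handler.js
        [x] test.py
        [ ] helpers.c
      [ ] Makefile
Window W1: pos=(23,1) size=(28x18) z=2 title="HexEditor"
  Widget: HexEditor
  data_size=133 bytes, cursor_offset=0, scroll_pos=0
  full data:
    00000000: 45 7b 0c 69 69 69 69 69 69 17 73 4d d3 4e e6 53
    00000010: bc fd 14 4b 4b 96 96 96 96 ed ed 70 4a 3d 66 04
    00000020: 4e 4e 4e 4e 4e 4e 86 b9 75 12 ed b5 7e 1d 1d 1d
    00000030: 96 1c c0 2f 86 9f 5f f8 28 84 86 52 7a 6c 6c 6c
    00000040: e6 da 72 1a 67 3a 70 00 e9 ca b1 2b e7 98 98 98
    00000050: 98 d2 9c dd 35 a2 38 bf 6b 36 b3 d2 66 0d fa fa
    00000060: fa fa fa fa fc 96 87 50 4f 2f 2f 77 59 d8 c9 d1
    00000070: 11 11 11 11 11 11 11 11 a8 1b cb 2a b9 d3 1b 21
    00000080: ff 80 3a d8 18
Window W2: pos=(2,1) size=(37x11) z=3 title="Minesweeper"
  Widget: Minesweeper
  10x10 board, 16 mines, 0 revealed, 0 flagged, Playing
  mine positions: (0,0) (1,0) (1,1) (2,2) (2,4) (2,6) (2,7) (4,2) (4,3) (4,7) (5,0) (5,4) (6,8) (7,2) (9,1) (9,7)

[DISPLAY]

■■■■■                         ┃ 14 4b 4b 9┃  
■■■■■                         ┃ 4e 4e 4e 4┃  
■■■■■                         ┃ c0 2f 86 9┃  
■■■■■                         ┃ 72 1a 67 3┃  
■■■■■                         ┃ 9c dd 35 a┃  
■■■■■                         ┃ fa fa fc 9┃  
━━━━━━━━━━━━━━━━━━━━━━━━━━━━━━┛ 11 11 11 1┃  
             ┃ ┃00000080  ff 80 3a d8 18  ┃  
             ┃ ┃                          ┃  
             ┃ ┃                          ┃  
             ┃ ┃                          ┃  
             ┗━┃                          ┃━━
               ┃                          ┃  
               ┗━━━━━━━━━━━━━━━━━━━━━━━━━━┛  
                                             
                                             


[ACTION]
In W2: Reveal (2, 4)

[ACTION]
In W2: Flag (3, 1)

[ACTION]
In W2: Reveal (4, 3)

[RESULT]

■■■■■                         ┃ 14 4b 4b 9┃  
■✹✹■■                         ┃ 4e 4e 4e 4┃  
■■■■■                         ┃ c0 2f 86 9┃  
■■✹■■                         ┃ 72 1a 67 3┃  
■■■■■                         ┃ 9c dd 35 a┃  
■■■✹■                         ┃ fa fa fc 9┃  
━━━━━━━━━━━━━━━━━━━━━━━━━━━━━━┛ 11 11 11 1┃  
             ┃ ┃00000080  ff 80 3a d8 18  ┃  
             ┃ ┃                          ┃  
             ┃ ┃                          ┃  
             ┃ ┃                          ┃  
             ┗━┃                          ┃━━
               ┃                          ┃  
               ┗━━━━━━━━━━━━━━━━━━━━━━━━━━┛  
                                             
                                             


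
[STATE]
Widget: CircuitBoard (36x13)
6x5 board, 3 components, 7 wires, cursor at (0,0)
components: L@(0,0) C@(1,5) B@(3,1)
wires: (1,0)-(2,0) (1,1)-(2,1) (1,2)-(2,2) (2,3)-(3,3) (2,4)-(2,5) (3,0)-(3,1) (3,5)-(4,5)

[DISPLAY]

   0 1 2 3 4 5                      
0  [L]                              
                                    
1   ·   ·   ·           C           
    │   │   │                       
2   ·   ·   ·   ·   · ─ ·           
                │                   
3   · ─ B       ·       ·           
                        │           
4                       ·           
Cursor: (0,0)                       
                                    
                                    


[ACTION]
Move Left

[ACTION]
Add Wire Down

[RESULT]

   0 1 2 3 4 5                      
0  [L]                              
    │                               
1   ·   ·   ·           C           
    │   │   │                       
2   ·   ·   ·   ·   · ─ ·           
                │                   
3   · ─ B       ·       ·           
                        │           
4                       ·           
Cursor: (0,0)                       
                                    
                                    


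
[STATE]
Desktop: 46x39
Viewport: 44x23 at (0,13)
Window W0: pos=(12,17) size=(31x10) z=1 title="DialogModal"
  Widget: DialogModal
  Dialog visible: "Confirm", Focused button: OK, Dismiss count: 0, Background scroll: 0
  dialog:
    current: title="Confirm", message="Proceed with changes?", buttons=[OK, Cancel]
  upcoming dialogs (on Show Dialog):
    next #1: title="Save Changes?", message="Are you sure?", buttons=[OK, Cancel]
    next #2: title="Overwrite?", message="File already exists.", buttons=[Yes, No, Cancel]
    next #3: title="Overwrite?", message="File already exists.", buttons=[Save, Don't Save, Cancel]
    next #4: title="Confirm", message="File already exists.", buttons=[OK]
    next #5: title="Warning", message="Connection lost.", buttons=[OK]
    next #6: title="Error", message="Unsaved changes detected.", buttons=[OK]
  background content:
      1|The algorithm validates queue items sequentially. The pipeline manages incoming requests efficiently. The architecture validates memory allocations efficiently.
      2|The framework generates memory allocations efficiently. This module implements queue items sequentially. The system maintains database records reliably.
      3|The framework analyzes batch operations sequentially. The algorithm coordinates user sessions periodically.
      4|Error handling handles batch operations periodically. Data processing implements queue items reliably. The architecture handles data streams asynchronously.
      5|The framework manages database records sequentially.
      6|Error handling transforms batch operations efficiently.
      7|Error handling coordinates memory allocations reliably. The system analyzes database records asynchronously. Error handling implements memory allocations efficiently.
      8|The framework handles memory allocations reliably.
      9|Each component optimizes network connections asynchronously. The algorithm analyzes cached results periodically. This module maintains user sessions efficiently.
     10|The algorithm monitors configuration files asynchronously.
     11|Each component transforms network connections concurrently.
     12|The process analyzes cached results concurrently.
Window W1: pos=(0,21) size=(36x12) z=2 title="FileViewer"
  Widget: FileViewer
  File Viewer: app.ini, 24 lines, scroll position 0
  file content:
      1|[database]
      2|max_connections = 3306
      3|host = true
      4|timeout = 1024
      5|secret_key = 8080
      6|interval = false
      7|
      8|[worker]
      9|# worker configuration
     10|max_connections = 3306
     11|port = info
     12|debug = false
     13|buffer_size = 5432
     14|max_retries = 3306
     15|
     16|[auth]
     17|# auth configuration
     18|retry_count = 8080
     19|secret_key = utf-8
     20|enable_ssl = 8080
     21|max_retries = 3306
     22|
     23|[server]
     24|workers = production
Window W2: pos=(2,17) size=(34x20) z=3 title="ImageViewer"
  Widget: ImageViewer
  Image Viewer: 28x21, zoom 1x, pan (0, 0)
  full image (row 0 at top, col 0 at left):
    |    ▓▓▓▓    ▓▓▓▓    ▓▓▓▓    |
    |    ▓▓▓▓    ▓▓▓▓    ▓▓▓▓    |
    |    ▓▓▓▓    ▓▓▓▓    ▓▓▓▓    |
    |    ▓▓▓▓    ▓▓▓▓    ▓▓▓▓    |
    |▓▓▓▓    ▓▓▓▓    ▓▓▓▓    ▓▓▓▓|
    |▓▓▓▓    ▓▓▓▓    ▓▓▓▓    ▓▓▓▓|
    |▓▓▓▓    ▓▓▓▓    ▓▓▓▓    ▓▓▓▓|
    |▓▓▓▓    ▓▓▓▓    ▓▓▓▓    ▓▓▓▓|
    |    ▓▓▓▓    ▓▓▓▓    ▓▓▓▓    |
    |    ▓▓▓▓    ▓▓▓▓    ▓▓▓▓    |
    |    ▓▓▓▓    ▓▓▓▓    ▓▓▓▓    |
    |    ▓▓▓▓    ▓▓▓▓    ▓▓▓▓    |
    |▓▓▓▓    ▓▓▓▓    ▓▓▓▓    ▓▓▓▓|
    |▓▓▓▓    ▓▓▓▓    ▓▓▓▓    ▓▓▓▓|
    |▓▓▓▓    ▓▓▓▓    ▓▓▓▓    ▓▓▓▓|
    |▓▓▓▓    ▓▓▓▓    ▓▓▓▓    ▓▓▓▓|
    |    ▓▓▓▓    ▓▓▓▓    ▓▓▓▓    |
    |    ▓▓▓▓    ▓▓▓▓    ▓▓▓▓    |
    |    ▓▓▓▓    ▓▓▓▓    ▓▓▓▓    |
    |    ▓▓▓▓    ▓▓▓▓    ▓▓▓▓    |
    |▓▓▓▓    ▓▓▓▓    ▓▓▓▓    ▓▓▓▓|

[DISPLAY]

                                            
                                            
                                            
                                            
  ┏━━━━━━━━━━━━━━━━━━━━━━━━━━━━━━━━┓━━━━━━┓ 
  ┃ ImageViewer                    ┃      ┃ 
  ┠────────────────────────────────┨──────┨ 
  ┃    ▓▓▓▓    ▓▓▓▓    ▓▓▓▓        ┃───┐ue┃ 
┏━┃    ▓▓▓▓    ▓▓▓▓    ▓▓▓▓        ┃   │or┃ 
┃ ┃    ▓▓▓▓    ▓▓▓▓    ▓▓▓▓        ┃s? │h ┃ 
┠─┃    ▓▓▓▓    ▓▓▓▓    ▓▓▓▓        ┃   │h ┃ 
┃[┃▓▓▓▓    ▓▓▓▓    ▓▓▓▓    ▓▓▓▓    ┃───┘as┃ 
┃m┃▓▓▓▓    ▓▓▓▓    ▓▓▓▓    ▓▓▓▓    ┃ms bat┃ 
┃h┃▓▓▓▓    ▓▓▓▓    ▓▓▓▓    ▓▓▓▓    ┃━━━━━━┛ 
┃t┃▓▓▓▓    ▓▓▓▓    ▓▓▓▓    ▓▓▓▓    ┃        
┃s┃    ▓▓▓▓    ▓▓▓▓    ▓▓▓▓        ┃        
┃i┃    ▓▓▓▓    ▓▓▓▓    ▓▓▓▓        ┃        
┃ ┃    ▓▓▓▓    ▓▓▓▓    ▓▓▓▓        ┃        
┃[┃    ▓▓▓▓    ▓▓▓▓    ▓▓▓▓        ┃        
┗━┃▓▓▓▓    ▓▓▓▓    ▓▓▓▓    ▓▓▓▓    ┃        
  ┃▓▓▓▓    ▓▓▓▓    ▓▓▓▓    ▓▓▓▓    ┃        
  ┃▓▓▓▓    ▓▓▓▓    ▓▓▓▓    ▓▓▓▓    ┃        
  ┃▓▓▓▓    ▓▓▓▓    ▓▓▓▓    ▓▓▓▓    ┃        


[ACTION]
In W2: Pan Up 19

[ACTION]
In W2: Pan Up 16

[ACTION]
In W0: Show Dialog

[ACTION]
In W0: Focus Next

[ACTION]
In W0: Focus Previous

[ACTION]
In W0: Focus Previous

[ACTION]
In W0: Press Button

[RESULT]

                                            
                                            
                                            
                                            
  ┏━━━━━━━━━━━━━━━━━━━━━━━━━━━━━━━━┓━━━━━━┓ 
  ┃ ImageViewer                    ┃      ┃ 
  ┠────────────────────────────────┨──────┨ 
  ┃    ▓▓▓▓    ▓▓▓▓    ▓▓▓▓        ┃ queue┃ 
┏━┃    ▓▓▓▓    ▓▓▓▓    ▓▓▓▓        ┃ memor┃ 
┃ ┃    ▓▓▓▓    ▓▓▓▓    ▓▓▓▓        ┃batch ┃ 
┠─┃    ▓▓▓▓    ▓▓▓▓    ▓▓▓▓        ┃batch ┃ 
┃[┃▓▓▓▓    ▓▓▓▓    ▓▓▓▓    ▓▓▓▓    ┃atabas┃ 
┃m┃▓▓▓▓    ▓▓▓▓    ▓▓▓▓    ▓▓▓▓    ┃ms bat┃ 
┃h┃▓▓▓▓    ▓▓▓▓    ▓▓▓▓    ▓▓▓▓    ┃━━━━━━┛ 
┃t┃▓▓▓▓    ▓▓▓▓    ▓▓▓▓    ▓▓▓▓    ┃        
┃s┃    ▓▓▓▓    ▓▓▓▓    ▓▓▓▓        ┃        
┃i┃    ▓▓▓▓    ▓▓▓▓    ▓▓▓▓        ┃        
┃ ┃    ▓▓▓▓    ▓▓▓▓    ▓▓▓▓        ┃        
┃[┃    ▓▓▓▓    ▓▓▓▓    ▓▓▓▓        ┃        
┗━┃▓▓▓▓    ▓▓▓▓    ▓▓▓▓    ▓▓▓▓    ┃        
  ┃▓▓▓▓    ▓▓▓▓    ▓▓▓▓    ▓▓▓▓    ┃        
  ┃▓▓▓▓    ▓▓▓▓    ▓▓▓▓    ▓▓▓▓    ┃        
  ┃▓▓▓▓    ▓▓▓▓    ▓▓▓▓    ▓▓▓▓    ┃        


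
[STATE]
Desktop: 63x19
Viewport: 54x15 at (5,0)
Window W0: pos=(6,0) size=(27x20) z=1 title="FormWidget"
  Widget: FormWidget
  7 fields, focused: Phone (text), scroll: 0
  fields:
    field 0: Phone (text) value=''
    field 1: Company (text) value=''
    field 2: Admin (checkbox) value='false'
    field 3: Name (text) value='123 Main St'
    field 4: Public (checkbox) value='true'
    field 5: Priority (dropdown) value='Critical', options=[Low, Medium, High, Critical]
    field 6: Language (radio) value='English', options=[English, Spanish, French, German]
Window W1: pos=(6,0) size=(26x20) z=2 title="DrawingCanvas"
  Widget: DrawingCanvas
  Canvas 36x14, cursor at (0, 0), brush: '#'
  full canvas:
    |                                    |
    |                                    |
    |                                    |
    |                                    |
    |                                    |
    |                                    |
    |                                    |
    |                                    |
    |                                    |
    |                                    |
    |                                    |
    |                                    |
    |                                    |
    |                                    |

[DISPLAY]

 ┏━━━━━━━━━━━━━━━━━━━━━━━━┓┓                          
 ┃ DrawingCanvas          ┃┃                          
 ┠────────────────────────┨┨                          
 ┃+                       ┃┃                          
 ┃                        ┃┃                          
 ┃                        ┃┃                          
 ┃                        ┃┃                          
 ┃                        ┃┃                          
 ┃                        ┃┃                          
 ┃                        ┃┃                          
 ┃                        ┃┃                          
 ┃                        ┃┃                          
 ┃                        ┃┃                          
 ┃                        ┃┃                          
 ┃                        ┃┃                          


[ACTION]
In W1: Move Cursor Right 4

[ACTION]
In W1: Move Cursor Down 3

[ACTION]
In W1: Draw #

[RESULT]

 ┏━━━━━━━━━━━━━━━━━━━━━━━━┓┓                          
 ┃ DrawingCanvas          ┃┃                          
 ┠────────────────────────┨┨                          
 ┃                        ┃┃                          
 ┃                        ┃┃                          
 ┃                        ┃┃                          
 ┃    #                   ┃┃                          
 ┃                        ┃┃                          
 ┃                        ┃┃                          
 ┃                        ┃┃                          
 ┃                        ┃┃                          
 ┃                        ┃┃                          
 ┃                        ┃┃                          
 ┃                        ┃┃                          
 ┃                        ┃┃                          


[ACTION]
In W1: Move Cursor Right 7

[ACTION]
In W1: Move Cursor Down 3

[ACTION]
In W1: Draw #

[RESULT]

 ┏━━━━━━━━━━━━━━━━━━━━━━━━┓┓                          
 ┃ DrawingCanvas          ┃┃                          
 ┠────────────────────────┨┨                          
 ┃                        ┃┃                          
 ┃                        ┃┃                          
 ┃                        ┃┃                          
 ┃    #                   ┃┃                          
 ┃                        ┃┃                          
 ┃                        ┃┃                          
 ┃           #            ┃┃                          
 ┃                        ┃┃                          
 ┃                        ┃┃                          
 ┃                        ┃┃                          
 ┃                        ┃┃                          
 ┃                        ┃┃                          


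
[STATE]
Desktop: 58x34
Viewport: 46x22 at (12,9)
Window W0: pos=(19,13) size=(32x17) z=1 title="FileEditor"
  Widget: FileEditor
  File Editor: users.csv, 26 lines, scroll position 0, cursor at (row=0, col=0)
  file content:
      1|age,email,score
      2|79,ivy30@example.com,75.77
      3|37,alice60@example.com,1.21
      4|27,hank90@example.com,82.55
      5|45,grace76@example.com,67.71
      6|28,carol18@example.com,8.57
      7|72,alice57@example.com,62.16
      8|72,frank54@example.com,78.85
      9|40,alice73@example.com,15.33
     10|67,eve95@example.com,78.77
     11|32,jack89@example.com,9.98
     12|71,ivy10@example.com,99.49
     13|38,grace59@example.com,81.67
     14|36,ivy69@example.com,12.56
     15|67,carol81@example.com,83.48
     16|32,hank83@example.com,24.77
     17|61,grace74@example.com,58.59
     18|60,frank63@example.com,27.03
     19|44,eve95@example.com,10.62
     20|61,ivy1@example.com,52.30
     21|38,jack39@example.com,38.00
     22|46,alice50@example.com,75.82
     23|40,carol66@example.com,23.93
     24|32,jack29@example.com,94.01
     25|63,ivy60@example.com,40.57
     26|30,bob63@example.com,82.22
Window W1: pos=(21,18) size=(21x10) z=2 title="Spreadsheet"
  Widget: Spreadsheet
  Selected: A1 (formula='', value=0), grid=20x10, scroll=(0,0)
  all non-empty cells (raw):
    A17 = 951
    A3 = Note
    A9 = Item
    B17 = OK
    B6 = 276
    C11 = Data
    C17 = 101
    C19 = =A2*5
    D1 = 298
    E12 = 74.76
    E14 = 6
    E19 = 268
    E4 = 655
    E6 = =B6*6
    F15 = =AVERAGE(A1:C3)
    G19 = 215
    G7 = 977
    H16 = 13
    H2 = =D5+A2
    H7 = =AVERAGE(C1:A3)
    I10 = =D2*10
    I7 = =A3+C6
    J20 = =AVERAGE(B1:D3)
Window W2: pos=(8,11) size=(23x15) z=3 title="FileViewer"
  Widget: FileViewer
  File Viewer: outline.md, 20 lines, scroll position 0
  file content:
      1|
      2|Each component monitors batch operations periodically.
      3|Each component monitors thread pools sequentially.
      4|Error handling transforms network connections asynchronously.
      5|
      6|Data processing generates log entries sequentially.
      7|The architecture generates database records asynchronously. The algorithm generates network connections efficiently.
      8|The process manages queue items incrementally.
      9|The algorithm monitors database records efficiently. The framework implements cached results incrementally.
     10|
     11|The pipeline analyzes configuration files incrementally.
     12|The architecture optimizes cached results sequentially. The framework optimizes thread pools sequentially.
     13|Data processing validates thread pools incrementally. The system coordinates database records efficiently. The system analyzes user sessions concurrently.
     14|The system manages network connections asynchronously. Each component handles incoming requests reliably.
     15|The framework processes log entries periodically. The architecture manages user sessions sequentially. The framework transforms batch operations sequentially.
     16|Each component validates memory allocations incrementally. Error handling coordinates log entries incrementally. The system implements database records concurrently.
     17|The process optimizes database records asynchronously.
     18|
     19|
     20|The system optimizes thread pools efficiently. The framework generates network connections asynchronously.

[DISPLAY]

                                              
                                              
━━━━━━━━━━━━━━━━━━┓                           
leViewer          ┃                           
──────────────────┨━━━━━━━━━━━━━━━━━━━┓       
                 ▲┃                   ┃       
h component monit█┃───────────────────┨       
h component monit░┃core              ▲┃       
or handling trans░┃ample.com,75.77   █┃       
                 ░┃━━━━━━━━━━┓,1.21  ░┃       
a processing gene░┃eet       ┃82.55  ░┃       
 architecture gen░┃──────────┨,67.71 ░┃       
 process manages ░┃          ┃,8.57  ░┃       
 algorithm monito░┃      B   ┃,62.16 ░┃       
                 ░┃----------┃,78.85 ░┃       
 pipeline analyze▼┃[0]       ┃,15.33 ░┃       
━━━━━━━━━━━━━━━━━━┛  0       ┃8.77   ░┃       
       ┃3┃  3 Note           ┃9.98   ░┃       
       ┃7┗━━━━━━━━━━━━━━━━━━━┛9.49   ░┃       
       ┃38,grace59@example.com,81.67 ▼┃       
       ┗━━━━━━━━━━━━━━━━━━━━━━━━━━━━━━┛       
                                              


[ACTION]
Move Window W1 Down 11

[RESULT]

                                              
                                              
━━━━━━━━━━━━━━━━━━┓                           
leViewer          ┃                           
──────────────────┨━━━━━━━━━━━━━━━━━━━┓       
                 ▲┃                   ┃       
h component monit█┃───────────────────┨       
h component monit░┃core              ▲┃       
or handling trans░┃ample.com,75.77   █┃       
                 ░┃example.com,1.21  ░┃       
a processing gene░┃xample.com,82.55  ░┃       
 architecture gen░┃example.com,67.71 ░┃       
 process manages ░┃example.com,8.57  ░┃       
 algorithm monito░┃example.com,62.16 ░┃       
                 ░┃example.com,78.85 ░┃       
 pipeline analyze▼┃━━━━━━━━━━┓,15.33 ░┃       
━━━━━━━━━━━━━━━━━━┛eet       ┃8.77   ░┃       
       ┃3┠───────────────────┨9.98   ░┃       
       ┃7┃A1:                ┃9.49   ░┃       
       ┃3┃       A       B   ┃,81.67 ▼┃       
       ┗━┃-------------------┃━━━━━━━━┛       
         ┃  1      [0]       ┃                


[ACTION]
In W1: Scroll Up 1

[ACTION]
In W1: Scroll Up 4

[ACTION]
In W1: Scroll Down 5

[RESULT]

                                              
                                              
━━━━━━━━━━━━━━━━━━┓                           
leViewer          ┃                           
──────────────────┨━━━━━━━━━━━━━━━━━━━┓       
                 ▲┃                   ┃       
h component monit█┃───────────────────┨       
h component monit░┃core              ▲┃       
or handling trans░┃ample.com,75.77   █┃       
                 ░┃example.com,1.21  ░┃       
a processing gene░┃xample.com,82.55  ░┃       
 architecture gen░┃example.com,67.71 ░┃       
 process manages ░┃example.com,8.57  ░┃       
 algorithm monito░┃example.com,62.16 ░┃       
                 ░┃example.com,78.85 ░┃       
 pipeline analyze▼┃━━━━━━━━━━┓,15.33 ░┃       
━━━━━━━━━━━━━━━━━━┛eet       ┃8.77   ░┃       
       ┃3┠───────────────────┨9.98   ░┃       
       ┃7┃A1:                ┃9.49   ░┃       
       ┃3┃       A       B   ┃,81.67 ▼┃       
       ┗━┃-------------------┃━━━━━━━━┛       
         ┃  6        0     27┃                


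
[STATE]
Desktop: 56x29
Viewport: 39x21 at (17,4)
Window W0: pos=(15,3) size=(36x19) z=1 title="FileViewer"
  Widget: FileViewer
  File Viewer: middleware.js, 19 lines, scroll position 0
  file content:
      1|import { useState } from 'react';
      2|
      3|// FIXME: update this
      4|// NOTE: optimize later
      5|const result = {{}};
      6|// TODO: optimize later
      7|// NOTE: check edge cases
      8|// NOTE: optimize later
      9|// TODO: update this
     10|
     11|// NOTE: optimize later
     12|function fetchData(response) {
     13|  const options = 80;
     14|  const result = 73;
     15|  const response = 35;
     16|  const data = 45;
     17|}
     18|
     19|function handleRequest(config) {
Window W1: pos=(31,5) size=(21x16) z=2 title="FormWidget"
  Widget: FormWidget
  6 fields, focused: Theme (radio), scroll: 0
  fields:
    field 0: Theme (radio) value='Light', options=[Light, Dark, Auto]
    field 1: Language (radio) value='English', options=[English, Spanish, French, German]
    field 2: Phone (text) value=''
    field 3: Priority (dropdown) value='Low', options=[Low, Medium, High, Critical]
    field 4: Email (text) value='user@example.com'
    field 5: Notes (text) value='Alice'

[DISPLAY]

FileViewer                       ┃     
──────────────┏━━━━━━━━━━━━━━━━━━━┓    
mport { useSta┃ FormWidget        ┃    
              ┠───────────────────┨    
/ FIXME: updat┃> Theme:      (●) L┃    
/ NOTE: optimi┃  Language:   (●) E┃    
onst result = ┃  Phone:      [   ]┃    
/ TODO: optimi┃  Priority:   [Lo▼]┃    
/ NOTE: check ┃  Email:      [use]┃    
/ NOTE: optimi┃  Notes:      [Ali]┃    
/ TODO: update┃                   ┃    
              ┃                   ┃    
/ NOTE: optimi┃                   ┃    
unction fetchD┃                   ┃    
 const options┃                   ┃    
 const result ┃                   ┃    
 const respons┗━━━━━━━━━━━━━━━━━━━┛    
━━━━━━━━━━━━━━━━━━━━━━━━━━━━━━━━━┛     
                                       
                                       
                                       


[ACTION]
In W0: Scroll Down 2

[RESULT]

FileViewer                       ┃     
──────────────┏━━━━━━━━━━━━━━━━━━━┓    
/ FIXME: updat┃ FormWidget        ┃    
/ NOTE: optimi┠───────────────────┨    
onst result = ┃> Theme:      (●) L┃    
/ TODO: optimi┃  Language:   (●) E┃    
/ NOTE: check ┃  Phone:      [   ]┃    
/ NOTE: optimi┃  Priority:   [Lo▼]┃    
/ TODO: update┃  Email:      [use]┃    
              ┃  Notes:      [Ali]┃    
/ NOTE: optimi┃                   ┃    
unction fetchD┃                   ┃    
 const options┃                   ┃    
 const result ┃                   ┃    
 const respons┃                   ┃    
 const data = ┃                   ┃    
              ┗━━━━━━━━━━━━━━━━━━━┛    
━━━━━━━━━━━━━━━━━━━━━━━━━━━━━━━━━┛     
                                       
                                       
                                       


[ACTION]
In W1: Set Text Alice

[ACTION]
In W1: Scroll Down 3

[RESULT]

FileViewer                       ┃     
──────────────┏━━━━━━━━━━━━━━━━━━━┓    
/ FIXME: updat┃ FormWidget        ┃    
/ NOTE: optimi┠───────────────────┨    
onst result = ┃  Priority:   [Lo▼]┃    
/ TODO: optimi┃  Email:      [use]┃    
/ NOTE: check ┃  Notes:      [Ali]┃    
/ NOTE: optimi┃                   ┃    
/ TODO: update┃                   ┃    
              ┃                   ┃    
/ NOTE: optimi┃                   ┃    
unction fetchD┃                   ┃    
 const options┃                   ┃    
 const result ┃                   ┃    
 const respons┃                   ┃    
 const data = ┃                   ┃    
              ┗━━━━━━━━━━━━━━━━━━━┛    
━━━━━━━━━━━━━━━━━━━━━━━━━━━━━━━━━┛     
                                       
                                       
                                       


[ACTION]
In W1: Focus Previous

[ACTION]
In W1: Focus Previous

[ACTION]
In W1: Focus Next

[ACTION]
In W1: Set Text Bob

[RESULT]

FileViewer                       ┃     
──────────────┏━━━━━━━━━━━━━━━━━━━┓    
/ FIXME: updat┃ FormWidget        ┃    
/ NOTE: optimi┠───────────────────┨    
onst result = ┃  Priority:   [Lo▼]┃    
/ TODO: optimi┃  Email:      [use]┃    
/ NOTE: check ┃> Notes:      [Bob]┃    
/ NOTE: optimi┃                   ┃    
/ TODO: update┃                   ┃    
              ┃                   ┃    
/ NOTE: optimi┃                   ┃    
unction fetchD┃                   ┃    
 const options┃                   ┃    
 const result ┃                   ┃    
 const respons┃                   ┃    
 const data = ┃                   ┃    
              ┗━━━━━━━━━━━━━━━━━━━┛    
━━━━━━━━━━━━━━━━━━━━━━━━━━━━━━━━━┛     
                                       
                                       
                                       


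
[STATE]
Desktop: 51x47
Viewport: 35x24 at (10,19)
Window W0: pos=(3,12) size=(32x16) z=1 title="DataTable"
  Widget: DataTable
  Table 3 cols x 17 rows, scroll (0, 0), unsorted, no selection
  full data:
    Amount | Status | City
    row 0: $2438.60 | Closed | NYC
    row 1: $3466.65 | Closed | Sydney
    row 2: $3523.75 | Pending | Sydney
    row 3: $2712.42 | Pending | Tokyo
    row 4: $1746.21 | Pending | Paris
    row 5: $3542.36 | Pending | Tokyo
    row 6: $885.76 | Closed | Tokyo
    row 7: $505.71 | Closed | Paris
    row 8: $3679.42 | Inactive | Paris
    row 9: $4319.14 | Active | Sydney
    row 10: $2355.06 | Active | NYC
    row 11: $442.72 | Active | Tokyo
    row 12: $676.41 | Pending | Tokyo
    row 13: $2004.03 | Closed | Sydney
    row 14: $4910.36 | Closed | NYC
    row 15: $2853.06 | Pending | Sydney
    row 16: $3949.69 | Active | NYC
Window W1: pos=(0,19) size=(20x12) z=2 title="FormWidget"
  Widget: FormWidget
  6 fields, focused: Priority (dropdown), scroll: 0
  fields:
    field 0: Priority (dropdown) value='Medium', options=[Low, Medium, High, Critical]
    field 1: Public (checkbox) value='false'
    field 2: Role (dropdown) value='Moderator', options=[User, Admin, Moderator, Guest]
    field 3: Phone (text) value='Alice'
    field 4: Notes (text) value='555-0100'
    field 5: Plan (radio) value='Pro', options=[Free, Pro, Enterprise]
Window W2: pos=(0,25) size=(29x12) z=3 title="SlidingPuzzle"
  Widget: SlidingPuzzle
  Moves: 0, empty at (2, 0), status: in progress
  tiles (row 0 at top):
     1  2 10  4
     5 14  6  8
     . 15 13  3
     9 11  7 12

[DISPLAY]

━━━━━━━━━┓ │Sydney      ┃          
et       ┃ │Tokyo       ┃          
─────────┨ │Paris       ┃          
y:   [M▼]┃ │Tokyo       ┃          
     [ ] ┃ │Tokyo       ┃          
     [M▼]┃ │Paris       ┃          
━━━━━━━━━━━━━━━━━━┓     ┃          
uzzle             ┃     ┃          
──────────────────┨━━━━━┛          
─┬────┬────┐      ┃                
 │ 10 │  4 │      ┃                
─┼────┼────┤      ┃                
 │  6 │  8 │      ┃                
─┼────┼────┤      ┃                
 │ 13 │  3 │      ┃                
─┼────┼────┤      ┃                
 │  7 │ 12 │      ┃                
━━━━━━━━━━━━━━━━━━┛                
                                   
                                   
                                   
                                   
                                   
                                   


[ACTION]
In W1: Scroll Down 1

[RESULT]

━━━━━━━━━┓ │Sydney      ┃          
et       ┃ │Tokyo       ┃          
─────────┨ │Paris       ┃          
     [ ] ┃ │Tokyo       ┃          
     [M▼]┃ │Tokyo       ┃          
     [Al]┃ │Paris       ┃          
━━━━━━━━━━━━━━━━━━┓     ┃          
uzzle             ┃     ┃          
──────────────────┨━━━━━┛          
─┬────┬────┐      ┃                
 │ 10 │  4 │      ┃                
─┼────┼────┤      ┃                
 │  6 │  8 │      ┃                
─┼────┼────┤      ┃                
 │ 13 │  3 │      ┃                
─┼────┼────┤      ┃                
 │  7 │ 12 │      ┃                
━━━━━━━━━━━━━━━━━━┛                
                                   
                                   
                                   
                                   
                                   
                                   


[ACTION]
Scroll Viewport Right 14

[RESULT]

━━━┓ │Sydney      ┃                
   ┃ │Tokyo       ┃                
───┨ │Paris       ┃                
 ] ┃ │Tokyo       ┃                
M▼]┃ │Tokyo       ┃                
Al]┃ │Paris       ┃                
━━━━━━━━━━━━┓     ┃                
            ┃     ┃                
────────────┨━━━━━┛                
┬────┐      ┃                      
│  4 │      ┃                      
┼────┤      ┃                      
│  8 │      ┃                      
┼────┤      ┃                      
│  3 │      ┃                      
┼────┤      ┃                      
│ 12 │      ┃                      
━━━━━━━━━━━━┛                      
                                   
                                   
                                   
                                   
                                   
                                   


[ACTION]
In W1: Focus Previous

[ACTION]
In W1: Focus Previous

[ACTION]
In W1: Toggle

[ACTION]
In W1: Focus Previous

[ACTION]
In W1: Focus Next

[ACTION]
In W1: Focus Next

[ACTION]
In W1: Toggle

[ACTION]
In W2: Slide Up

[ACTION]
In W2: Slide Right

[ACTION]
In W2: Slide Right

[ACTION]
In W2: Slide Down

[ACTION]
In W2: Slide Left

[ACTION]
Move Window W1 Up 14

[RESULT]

ding │Sydney      ┃                
ding │Tokyo       ┃                
ding │Paris       ┃                
ding │Tokyo       ┃                
sed  │Tokyo       ┃                
sed  │Paris       ┃                
━━━━━━━━━━━━┓     ┃                
            ┃     ┃                
────────────┨━━━━━┛                
┬────┐      ┃                      
│  4 │      ┃                      
┼────┤      ┃                      
│  8 │      ┃                      
┼────┤      ┃                      
│  3 │      ┃                      
┼────┤      ┃                      
│ 12 │      ┃                      
━━━━━━━━━━━━┛                      
                                   
                                   
                                   
                                   
                                   
                                   
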